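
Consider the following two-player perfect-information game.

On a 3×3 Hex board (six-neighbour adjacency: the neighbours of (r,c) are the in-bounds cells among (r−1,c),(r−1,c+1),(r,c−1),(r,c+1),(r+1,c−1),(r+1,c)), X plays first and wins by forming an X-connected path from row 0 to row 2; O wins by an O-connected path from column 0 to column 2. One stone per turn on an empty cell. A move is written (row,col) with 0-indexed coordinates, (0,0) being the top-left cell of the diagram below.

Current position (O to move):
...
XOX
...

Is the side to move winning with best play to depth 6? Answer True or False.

p1 O@[.../XOX/...]: (0,0)[O../XOX/...]-1* (0,1)[.O./XOX/...]-1 (0,2)[..O/XOX/...]-1 (2,0)[.../XOX/O..]-1 (2,1)[.../XOX/.O.]-1 (2,2)[.../XOX/..O]-1
p2 X@[O../XOX/...]: (0,1)[OX./XOX/...]+1* (0,2)[O.X/XOX/...]+1 (2,0)[O../XOX/X..]+1 (2,1)[O../XOX/.X.]-1 (2,2)[O../XOX/..X]-1
p3 O@[OX./XOX/...]: (0,2)[OXO/XOX/...]-1* (2,0)[OX./XOX/O..]-1 (2,1)[OX./XOX/.O.]-1 (2,2)[OX./XOX/..O]-1
p4 X@[OXO/XOX/...]: (2,0)[OXO/XOX/X..]+1* (2,1)[OXO/XOX/.X.]-1 (2,2)[OXO/XOX/..X]-1
p5 O@[OXO/XOX/X..] terminal -1; root [.../XOX/...] d6

O winning at [.../XOX/...]: False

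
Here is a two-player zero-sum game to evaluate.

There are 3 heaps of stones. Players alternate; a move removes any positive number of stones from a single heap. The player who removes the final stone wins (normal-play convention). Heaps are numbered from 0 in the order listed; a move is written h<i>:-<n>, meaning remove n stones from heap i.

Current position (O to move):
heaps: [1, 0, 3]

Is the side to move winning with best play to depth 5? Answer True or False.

p1 O@[(1,0,3)]: h0:-1[(0,0,3)]-1 h2:-1[(1,0,2)]-1 h2:-2[(1,0,1)]+1* h2:-3[(1,0,0)]-1
p2 X@[(1,0,1)]: h0:-1[(0,0,1)]-1* h2:-1[(1,0,0)]-1
p3 O@[(0,0,1)]: h2:-1[(0,0,0)]+1*
p4 X@[(0,0,0)] terminal -1; root [(1,0,3)] d5

O winning at [(1,0,3)]: True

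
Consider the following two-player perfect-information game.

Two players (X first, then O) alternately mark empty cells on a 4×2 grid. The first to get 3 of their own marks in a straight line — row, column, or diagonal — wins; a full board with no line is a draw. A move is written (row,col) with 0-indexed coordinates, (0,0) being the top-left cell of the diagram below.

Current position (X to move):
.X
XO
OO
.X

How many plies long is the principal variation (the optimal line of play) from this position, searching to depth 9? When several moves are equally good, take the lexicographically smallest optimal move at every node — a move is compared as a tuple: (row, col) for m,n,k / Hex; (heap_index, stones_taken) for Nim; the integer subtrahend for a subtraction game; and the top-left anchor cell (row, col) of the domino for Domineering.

ply 1, X at .X/XO/OO/.X | (0,0)=+0→XX/XO/OO/.X*; (3,0)=+0→.X/XO/OO/XX
ply 2, O at XX/XO/OO/.X | (3,0)=+0→XX/XO/OO/OX*
ply 3: XX/XO/OO/OX is terminal +0 (X); from .X/XO/OO/.X depth 9

PV length from [.X/XO/OO/.X]: 2 plies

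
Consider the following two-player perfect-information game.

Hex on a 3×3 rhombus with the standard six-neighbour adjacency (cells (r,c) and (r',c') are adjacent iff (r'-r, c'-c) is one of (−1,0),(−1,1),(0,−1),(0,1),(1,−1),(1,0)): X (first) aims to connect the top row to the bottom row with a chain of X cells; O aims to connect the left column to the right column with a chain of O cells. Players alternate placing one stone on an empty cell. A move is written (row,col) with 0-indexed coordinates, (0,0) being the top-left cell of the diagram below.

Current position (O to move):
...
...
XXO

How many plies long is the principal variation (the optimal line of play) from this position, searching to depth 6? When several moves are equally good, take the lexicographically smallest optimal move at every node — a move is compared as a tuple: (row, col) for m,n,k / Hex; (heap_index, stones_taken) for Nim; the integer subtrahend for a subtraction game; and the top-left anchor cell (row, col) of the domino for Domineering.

[.../.../XXO] O move#1: (0,0):-1/O../.../XXO*, (0,1):-1/.O./.../XXO, (0,2):-1/..O/.../XXO, (1,0):-1/.../O../XXO, (1,1):-1/.../.O./XXO, (1,2):-1/.../..O/XXO
[O../.../XXO] X move#2: (0,1):+1/OX./.../XXO*, (0,2):+1/O.X/.../XXO, (1,0):+1/O../X../XXO, (1,1):+1/O../.X./XXO, (1,2):+1/O../..X/XXO
[OX./.../XXO] O move#3: (0,2):-1/OXO/.../XXO*, (1,0):-1/OX./O../XXO, (1,1):-1/OX./.O./XXO, (1,2):-1/OX./..O/XXO
[OXO/.../XXO] X move#4: (1,0):+1/OXO/X../XXO*, (1,1):+1/OXO/.X./XXO, (1,2):+1/OXO/..X/XXO
[OXO/X../XXO] end (terminal -1, O#5); searched .../.../XXO to 6

PV length from [.../.../XXO]: 4 plies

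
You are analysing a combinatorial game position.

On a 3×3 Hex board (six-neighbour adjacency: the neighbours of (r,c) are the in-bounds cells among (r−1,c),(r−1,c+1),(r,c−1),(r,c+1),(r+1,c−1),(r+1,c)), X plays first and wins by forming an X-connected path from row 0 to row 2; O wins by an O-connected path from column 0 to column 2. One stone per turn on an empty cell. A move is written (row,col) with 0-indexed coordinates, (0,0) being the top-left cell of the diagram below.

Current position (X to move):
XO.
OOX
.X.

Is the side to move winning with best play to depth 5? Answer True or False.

X winning at [XO./OOX/.X.]: True

p1 X@[XO./OOX/.X.]: (0,2)[XOX/OOX/.X.]+1* (2,0)[XO./OOX/XX.]-1 (2,2)[XO./OOX/.XX]-1
p2 O@[XOX/OOX/.X.] terminal -1; root [XO./OOX/.X.] d5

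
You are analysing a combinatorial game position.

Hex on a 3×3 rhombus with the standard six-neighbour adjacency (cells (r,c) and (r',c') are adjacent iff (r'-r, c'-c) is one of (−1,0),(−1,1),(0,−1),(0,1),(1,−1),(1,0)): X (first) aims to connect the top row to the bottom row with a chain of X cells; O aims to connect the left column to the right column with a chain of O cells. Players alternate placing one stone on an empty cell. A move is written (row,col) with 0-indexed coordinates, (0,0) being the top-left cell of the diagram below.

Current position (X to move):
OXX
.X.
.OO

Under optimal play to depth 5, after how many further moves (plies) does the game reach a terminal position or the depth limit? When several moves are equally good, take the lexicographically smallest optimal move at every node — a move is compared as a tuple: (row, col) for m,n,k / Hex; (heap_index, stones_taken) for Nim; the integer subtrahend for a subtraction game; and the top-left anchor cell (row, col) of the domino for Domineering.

ply 1, X at OXX/.X./.OO | (1,0)=-1→OXX/XX./.OO; (1,2)=-1→OXX/.XX/.OO; (2,0)=+1→OXX/.X./XOO*
ply 2: OXX/.X./XOO is terminal -1 (O); from OXX/.X./.OO depth 5

PV length from [OXX/.X./.OO]: 1 ply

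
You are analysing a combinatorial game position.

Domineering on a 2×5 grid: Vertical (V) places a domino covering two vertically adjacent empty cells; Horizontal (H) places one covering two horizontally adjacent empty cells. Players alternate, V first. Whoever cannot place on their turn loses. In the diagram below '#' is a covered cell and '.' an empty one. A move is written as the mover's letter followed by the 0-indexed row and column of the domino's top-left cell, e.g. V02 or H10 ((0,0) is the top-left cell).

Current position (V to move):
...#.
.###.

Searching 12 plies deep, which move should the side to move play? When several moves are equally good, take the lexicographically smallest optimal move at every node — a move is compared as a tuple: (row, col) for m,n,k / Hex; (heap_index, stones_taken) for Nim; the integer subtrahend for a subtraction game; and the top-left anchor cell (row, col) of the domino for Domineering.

ply 1, V at ...#./.###. | V00=+1→#..#./####.*; V04=-1→...##/.####
ply 2, H at #..#./####. | H01=-1→####./####.*
ply 3, V at ####./####. | V04=+1→#####/#####*
ply 4: #####/##### is terminal -1 (H); from ...#./.###. depth 12

V's best at [...#./.###.]: V00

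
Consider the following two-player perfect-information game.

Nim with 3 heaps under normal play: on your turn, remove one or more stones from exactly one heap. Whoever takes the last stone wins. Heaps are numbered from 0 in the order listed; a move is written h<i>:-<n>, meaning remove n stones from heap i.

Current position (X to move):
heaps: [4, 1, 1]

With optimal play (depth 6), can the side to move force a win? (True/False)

X winning at [(4,1,1)]: True

p1 X@[(4,1,1)]: h0:-1[(3,1,1)]-1 h0:-2[(2,1,1)]-1 h0:-3[(1,1,1)]-1 h0:-4[(0,1,1)]+1* h1:-1[(4,0,1)]-1 h2:-1[(4,1,0)]-1
p2 O@[(0,1,1)]: h1:-1[(0,0,1)]-1* h2:-1[(0,1,0)]-1
p3 X@[(0,0,1)]: h2:-1[(0,0,0)]+1*
p4 O@[(0,0,0)] terminal -1; root [(4,1,1)] d6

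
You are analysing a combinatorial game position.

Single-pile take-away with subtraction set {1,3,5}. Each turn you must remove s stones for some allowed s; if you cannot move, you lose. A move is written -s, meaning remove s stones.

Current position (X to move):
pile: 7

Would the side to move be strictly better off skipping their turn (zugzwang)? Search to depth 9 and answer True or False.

[7] X move#1: -1:+1/6*, -3:+1/4, -5:+1/2
[6] O move#2: -1:-1/5*, -3:-1/3, -5:-1/1
[5] X move#3: -1:+1/4*, -3:+1/2, -5:+1/0
[4] O move#4: -1:-1/3*, -3:-1/1
[3] X move#5: -1:+1/2*, -3:+1/0
[2] O move#6: -1:-1/1*
[1] X move#7: -1:+1/0*
[0] end (terminal -1, O#8); searched 7 to 9
if X skipped the turn, O would face:
~ [7] O move#1: -1:+1/6*, -3:+1/4, -5:+1/2
~ [6] X move#2: -1:-1/5*, -3:-1/3, -5:-1/1
~ [5] O move#3: -1:+1/4*, -3:+1/2, -5:+1/0
~ [4] X move#4: -1:-1/3*, -3:-1/1
~ [3] O move#5: -1:+1/2*, -3:+1/0
~ [2] X move#6: -1:-1/1*
~ [1] O move#7: -1:+1/0*
~ [0] end (terminal -1, X#8); searched 7 to 9
compare (X): move=+1 vs pass=-1

zugzwang(7, X) = False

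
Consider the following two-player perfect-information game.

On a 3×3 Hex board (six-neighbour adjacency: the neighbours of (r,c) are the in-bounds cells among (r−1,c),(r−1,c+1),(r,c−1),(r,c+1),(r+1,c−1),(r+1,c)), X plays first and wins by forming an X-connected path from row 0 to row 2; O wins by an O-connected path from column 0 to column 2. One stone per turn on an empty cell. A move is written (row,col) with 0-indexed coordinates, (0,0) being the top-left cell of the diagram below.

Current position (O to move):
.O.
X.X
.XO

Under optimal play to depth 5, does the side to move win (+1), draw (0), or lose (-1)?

ply 1, O at .O./X.X/.XO | (0,0)=-1→OO./X.X/.XO*; (0,2)=-1→.OO/X.X/.XO; (1,1)=-1→.O./XOX/.XO; (2,0)=-1→.O./X.X/OXO
ply 2, X at OO./X.X/.XO | (0,2)=+1→OOX/X.X/.XO*; (1,1)=-1→OO./XXX/.XO; (2,0)=-1→OO./X.X/XXO
ply 3: OOX/X.X/.XO is terminal -1 (O); from .O./X.X/.XO depth 5

value(.O./X.X/.XO, O) = -1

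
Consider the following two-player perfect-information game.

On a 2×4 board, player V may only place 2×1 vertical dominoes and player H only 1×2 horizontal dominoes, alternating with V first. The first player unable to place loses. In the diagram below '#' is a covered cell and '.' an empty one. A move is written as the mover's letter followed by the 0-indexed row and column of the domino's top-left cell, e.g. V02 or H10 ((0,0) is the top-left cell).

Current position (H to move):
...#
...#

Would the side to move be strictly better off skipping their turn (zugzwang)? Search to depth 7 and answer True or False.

zugzwang(...#/...#, H) = False

[...#/...#] H move#1: H00:+1/##.#/...#*, H01:+1/.###/...#, H10:+1/...#/##.#, H11:+1/...#/.###
[##.#/...#] V move#2: V02:-1/####/..##*
[####/..##] H move#3: H10:+1/####/####*
[####/####] end (terminal -1, V#4); searched ...#/...# to 7
pass branch (V moves first from the same position):
  | [...#/...#] V move#1: V00:-1/#..#/#..#, V01:+1/.#.#/.#.#*, V02:-1/..##/..##
  | [.#.#/.#.#] end (terminal -1, H#2); searched ...#/...# to 7
H moving scores +1; H passing scores -1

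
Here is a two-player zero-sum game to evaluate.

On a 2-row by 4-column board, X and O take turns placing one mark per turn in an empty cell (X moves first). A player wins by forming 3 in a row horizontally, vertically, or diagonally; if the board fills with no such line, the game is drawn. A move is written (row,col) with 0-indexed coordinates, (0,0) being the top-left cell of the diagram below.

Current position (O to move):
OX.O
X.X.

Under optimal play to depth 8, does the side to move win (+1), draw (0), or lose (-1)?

ply 1, O at OX.O/X.X. | (0,2)=-1→OXOO/X.X.; (1,1)=+0→OX.O/XOX.*; (1,3)=-1→OX.O/X.XO
ply 2, X at OX.O/XOX. | (0,2)=+0→OXXO/XOX.*; (1,3)=+0→OX.O/XOXX
ply 3, O at OXXO/XOX. | (1,3)=+0→OXXO/XOXO*
ply 4: OXXO/XOXO is terminal +0 (X); from OX.O/X.X. depth 8

value(OX.O/X.X., O) = 0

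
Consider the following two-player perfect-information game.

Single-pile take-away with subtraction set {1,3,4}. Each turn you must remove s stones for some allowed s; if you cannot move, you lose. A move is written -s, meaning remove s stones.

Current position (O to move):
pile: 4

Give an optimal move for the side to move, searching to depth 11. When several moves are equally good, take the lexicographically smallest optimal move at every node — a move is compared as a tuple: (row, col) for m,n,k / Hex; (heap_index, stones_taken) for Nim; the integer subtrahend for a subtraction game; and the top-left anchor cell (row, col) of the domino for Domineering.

O's best at [4]: -4

[4] O move#1: -1:-1/3, -3:-1/1, -4:+1/0*
[0] end (terminal -1, X#2); searched 4 to 11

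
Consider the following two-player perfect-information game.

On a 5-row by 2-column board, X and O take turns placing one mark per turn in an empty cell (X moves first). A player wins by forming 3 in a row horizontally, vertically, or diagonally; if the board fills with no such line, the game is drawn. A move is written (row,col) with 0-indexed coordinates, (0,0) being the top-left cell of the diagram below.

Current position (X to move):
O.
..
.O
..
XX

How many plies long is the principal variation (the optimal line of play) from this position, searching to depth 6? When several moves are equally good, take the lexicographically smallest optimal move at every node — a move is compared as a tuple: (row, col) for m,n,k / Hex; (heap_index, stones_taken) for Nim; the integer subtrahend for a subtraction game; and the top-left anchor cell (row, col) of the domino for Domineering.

ply 1, X at O./../.O/../XX | (0,1)=+0→OX/../.O/../XX*; (1,0)=-1→O./X./.O/../XX; (1,1)=+0→O./.X/.O/../XX; (2,0)=+0→O./../XO/../XX; (3,0)=-1→O./../.O/X./XX; (3,1)=+0→O./../.O/.X/XX
ply 2, O at OX/../.O/../XX | (1,0)=+0→OX/O./.O/../XX*; (1,1)=+0→OX/.O/.O/../XX; (2,0)=+0→OX/../OO/../XX; (3,0)=+0→OX/../.O/O./XX; (3,1)=+0→OX/../.O/.O/XX
ply 3, X at OX/O./.O/../XX | (1,1)=-1→OX/OX/.O/../XX; (2,0)=+0→OX/O./XO/../XX*; (3,0)=-1→OX/O./.O/X./XX; (3,1)=-1→OX/O./.O/.X/XX
ply 4, O at OX/O./XO/../XX | (1,1)=-1→OX/OO/XO/../XX; (3,0)=+0→OX/O./XO/O./XX*; (3,1)=-1→OX/O./XO/.O/XX
ply 5, X at OX/O./XO/O./XX | (1,1)=+0→OX/OX/XO/O./XX*; (3,1)=+0→OX/O./XO/OX/XX
ply 6, O at OX/OX/XO/O./XX | (3,1)=+0→OX/OX/XO/OO/XX*
ply 7: OX/OX/XO/OO/XX is terminal +0 (X); from O./../.O/../XX depth 6

PV length from [O./../.O/../XX]: 6 plies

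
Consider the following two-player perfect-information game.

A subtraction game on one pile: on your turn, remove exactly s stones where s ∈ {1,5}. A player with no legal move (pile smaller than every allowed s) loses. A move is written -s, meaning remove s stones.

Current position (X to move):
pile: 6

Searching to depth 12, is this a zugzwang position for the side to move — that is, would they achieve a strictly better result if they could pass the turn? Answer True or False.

zugzwang(6, X) = True

p1 X@[6]: -1[5]-1* -5[1]-1
p2 O@[5]: -1[4]+1* -5[0]+1
p3 X@[4]: -1[3]-1*
p4 O@[3]: -1[2]+1*
p5 X@[2]: -1[1]-1*
p6 O@[1]: -1[0]+1*
p7 X@[0] terminal -1; root [6] d12
suppose X passes — search the same position with O to move:
pass> p1 O@[6]: -1[5]-1* -5[1]-1
pass> p2 X@[5]: -1[4]+1* -5[0]+1
pass> p3 O@[4]: -1[3]-1*
pass> p4 X@[3]: -1[2]+1*
pass> p5 O@[2]: -1[1]-1*
pass> p6 X@[1]: -1[0]+1*
pass> p7 O@[0] terminal -1; root [6] d12
for X: play -1, pass +1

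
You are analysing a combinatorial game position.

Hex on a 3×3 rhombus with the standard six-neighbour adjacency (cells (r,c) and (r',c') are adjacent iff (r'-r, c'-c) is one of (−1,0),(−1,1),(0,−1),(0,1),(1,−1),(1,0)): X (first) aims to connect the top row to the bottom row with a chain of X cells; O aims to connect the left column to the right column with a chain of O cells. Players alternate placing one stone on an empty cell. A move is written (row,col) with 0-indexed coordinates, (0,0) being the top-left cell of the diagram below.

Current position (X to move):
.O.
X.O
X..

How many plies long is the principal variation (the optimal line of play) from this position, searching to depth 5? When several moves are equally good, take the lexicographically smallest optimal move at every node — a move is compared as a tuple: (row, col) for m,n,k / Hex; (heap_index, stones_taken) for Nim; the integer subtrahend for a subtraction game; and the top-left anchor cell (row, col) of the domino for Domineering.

[.O./X.O/X..] X move#1: (0,0):+1/XO./X.O/X..*, (0,2):+1/.OX/X.O/X.., (1,1):+1/.O./XXO/X.., (2,1):-1/.O./X.O/XX., (2,2):-1/.O./X.O/X.X
[XO./X.O/X..] end (terminal -1, O#2); searched .O./X.O/X.. to 5

PV length from [.O./X.O/X..]: 1 ply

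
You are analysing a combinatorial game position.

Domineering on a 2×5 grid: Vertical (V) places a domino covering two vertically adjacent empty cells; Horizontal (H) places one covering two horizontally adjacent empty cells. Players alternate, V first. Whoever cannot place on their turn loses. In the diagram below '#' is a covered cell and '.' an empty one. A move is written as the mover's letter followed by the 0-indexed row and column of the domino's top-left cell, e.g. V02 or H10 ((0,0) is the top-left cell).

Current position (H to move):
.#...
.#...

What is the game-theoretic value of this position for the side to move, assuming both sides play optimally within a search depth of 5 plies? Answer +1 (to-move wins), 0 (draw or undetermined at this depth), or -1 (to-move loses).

value(.#.../.#..., H) = -1

p1 H@[.#.../.#...]: H02[.###./.#...]-1* H03[.#.##/.#...]-1 H12[.#.../.###.]-1 H13[.#.../.#.##]-1
p2 V@[.###./.#...]: V00[####./##...]-1 V04[.####/.#..#]+1*
p3 H@[.####/.#..#]: H12[.####/.####]-1*
p4 V@[.####/.####]: V00[#####/#####]+1*
p5 H@[#####/#####] terminal -1; root [.#.../.#...] d5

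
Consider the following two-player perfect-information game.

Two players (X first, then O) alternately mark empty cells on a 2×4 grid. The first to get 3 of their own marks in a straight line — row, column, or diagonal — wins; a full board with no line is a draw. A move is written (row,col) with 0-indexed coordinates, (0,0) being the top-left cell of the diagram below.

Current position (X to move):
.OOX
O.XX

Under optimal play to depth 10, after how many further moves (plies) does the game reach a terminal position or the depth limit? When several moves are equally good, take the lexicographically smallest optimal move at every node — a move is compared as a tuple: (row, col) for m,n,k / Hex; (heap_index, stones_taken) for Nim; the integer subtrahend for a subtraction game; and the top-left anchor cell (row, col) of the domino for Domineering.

PV length from [.OOX/O.XX]: 1 ply

p1 X@[.OOX/O.XX]: (0,0)[XOOX/O.XX]+0 (1,1)[.OOX/OXXX]+1*
p2 O@[.OOX/OXXX] terminal -1; root [.OOX/O.XX] d10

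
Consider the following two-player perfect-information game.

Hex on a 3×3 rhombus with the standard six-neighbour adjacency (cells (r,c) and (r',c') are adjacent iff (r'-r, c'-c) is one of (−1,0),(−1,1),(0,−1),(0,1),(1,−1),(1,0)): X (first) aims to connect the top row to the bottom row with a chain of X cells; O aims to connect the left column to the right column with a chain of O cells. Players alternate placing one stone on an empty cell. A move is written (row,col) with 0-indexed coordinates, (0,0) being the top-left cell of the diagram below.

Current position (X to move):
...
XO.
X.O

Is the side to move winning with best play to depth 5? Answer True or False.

X winning at [.../XO./X.O]: True

ply 1, X at .../XO./X.O | (0,0)=+1→X../XO./X.O*; (0,1)=+1→.X./XO./X.O; (0,2)=+1→..X/XO./X.O; (1,2)=+1→.../XOX/X.O; (2,1)=+1→.../XO./XXO
ply 2: X../XO./X.O is terminal -1 (O); from .../XO./X.O depth 5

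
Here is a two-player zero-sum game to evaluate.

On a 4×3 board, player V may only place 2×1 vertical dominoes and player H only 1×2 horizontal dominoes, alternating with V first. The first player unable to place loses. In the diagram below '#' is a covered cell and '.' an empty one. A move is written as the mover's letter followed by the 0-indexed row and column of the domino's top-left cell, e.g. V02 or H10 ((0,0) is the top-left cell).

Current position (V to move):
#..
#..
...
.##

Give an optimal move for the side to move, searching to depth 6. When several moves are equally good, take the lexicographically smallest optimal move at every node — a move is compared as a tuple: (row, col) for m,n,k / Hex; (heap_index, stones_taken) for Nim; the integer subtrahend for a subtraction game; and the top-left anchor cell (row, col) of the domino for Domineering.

V's best at [#../#../.../.##]: V01

ply 1, V at #../#../.../.## | V01=+1→##./##./.../.##*; V02=+1→#.#/#.#/.../.##; V11=+1→#../##./.#./.##; V12=+1→#../#.#/..#/.##; V20=-1→#../#../#../###
ply 2, H at ##./##./.../.## | H20=-1→##./##./##./.##*; H21=-1→##./##./.##/.##
ply 3, V at ##./##./##./.## | V02=+1→###/###/##./.##*; V12=+1→##./###/###/.##
ply 4: ###/###/##./.## is terminal -1 (H); from #../#../.../.## depth 6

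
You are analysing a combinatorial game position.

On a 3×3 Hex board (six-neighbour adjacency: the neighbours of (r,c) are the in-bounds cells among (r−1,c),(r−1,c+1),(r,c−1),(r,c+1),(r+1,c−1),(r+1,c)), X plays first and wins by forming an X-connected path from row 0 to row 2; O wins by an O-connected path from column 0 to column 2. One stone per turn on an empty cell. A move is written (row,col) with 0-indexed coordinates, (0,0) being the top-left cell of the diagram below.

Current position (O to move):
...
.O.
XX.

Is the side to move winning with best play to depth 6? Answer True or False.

ply 1, O at .../.O./XX. | (0,0)=+1→O../.O./XX.*; (0,1)=+1→.O./.O./XX.; (0,2)=-1→..O/.O./XX.; (1,0)=+1→.../OO./XX.; (1,2)=-1→.../.OO/XX.; (2,2)=-1→.../.O./XXO
ply 2, X at O../.O./XX. | (0,1)=-1→OX./.O./XX.*; (0,2)=-1→O.X/.O./XX.; (1,0)=-1→O../XO./XX.; (1,2)=-1→O../.OX/XX.; (2,2)=-1→O../.O./XXX
ply 3, O at OX./.O./XX. | (0,2)=-1→OXO/.O./XX.; (1,0)=+1→OX./OO./XX.*; (1,2)=-1→OX./.OO/XX.; (2,2)=-1→OX./.O./XXO
ply 4, X at OX./OO./XX. | (0,2)=-1→OXX/OO./XX.*; (1,2)=-1→OX./OOX/XX.; (2,2)=-1→OX./OO./XXX
ply 5, O at OXX/OO./XX. | (1,2)=+1→OXX/OOO/XX.*; (2,2)=-1→OXX/OO./XXO
ply 6: OXX/OOO/XX. is terminal -1 (X); from .../.O./XX. depth 6

O winning at [.../.O./XX.]: True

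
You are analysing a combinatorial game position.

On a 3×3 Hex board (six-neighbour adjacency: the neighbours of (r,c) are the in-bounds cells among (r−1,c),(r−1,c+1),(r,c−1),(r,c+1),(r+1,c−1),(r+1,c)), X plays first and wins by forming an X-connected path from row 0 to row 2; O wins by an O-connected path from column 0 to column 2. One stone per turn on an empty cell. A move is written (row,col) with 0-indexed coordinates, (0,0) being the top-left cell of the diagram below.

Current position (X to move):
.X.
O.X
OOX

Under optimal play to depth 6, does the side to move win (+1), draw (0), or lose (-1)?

value(.X./O.X/OOX, X) = +1

ply 1, X at .X./O.X/OOX | (0,0)=+1→XX./O.X/OOX*; (0,2)=+1→.XX/O.X/OOX; (1,1)=+1→.X./OXX/OOX
ply 2, O at XX./O.X/OOX | (0,2)=-1→XXO/O.X/OOX*; (1,1)=-1→XX./OOX/OOX
ply 3, X at XXO/O.X/OOX | (1,1)=+1→XXO/OXX/OOX*
ply 4: XXO/OXX/OOX is terminal -1 (O); from .X./O.X/OOX depth 6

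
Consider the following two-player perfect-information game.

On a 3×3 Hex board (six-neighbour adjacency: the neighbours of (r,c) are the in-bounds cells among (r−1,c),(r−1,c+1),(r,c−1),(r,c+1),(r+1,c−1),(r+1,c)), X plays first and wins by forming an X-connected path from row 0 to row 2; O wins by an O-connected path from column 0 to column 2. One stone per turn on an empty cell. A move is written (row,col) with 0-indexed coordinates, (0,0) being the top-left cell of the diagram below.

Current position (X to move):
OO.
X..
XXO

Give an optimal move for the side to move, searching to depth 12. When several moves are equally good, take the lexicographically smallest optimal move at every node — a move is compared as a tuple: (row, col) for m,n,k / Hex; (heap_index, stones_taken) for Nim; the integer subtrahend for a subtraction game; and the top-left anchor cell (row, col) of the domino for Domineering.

p1 X@[OO./X../XXO]: (0,2)[OOX/X../XXO]+1* (1,1)[OO./XX./XXO]-1 (1,2)[OO./X.X/XXO]-1
p2 O@[OOX/X../XXO]: (1,1)[OOX/XO./XXO]-1* (1,2)[OOX/X.O/XXO]-1
p3 X@[OOX/XO./XXO]: (1,2)[OOX/XOX/XXO]+1*
p4 O@[OOX/XOX/XXO] terminal -1; root [OO./X../XXO] d12

X's best at [OO./X../XXO]: (0,2)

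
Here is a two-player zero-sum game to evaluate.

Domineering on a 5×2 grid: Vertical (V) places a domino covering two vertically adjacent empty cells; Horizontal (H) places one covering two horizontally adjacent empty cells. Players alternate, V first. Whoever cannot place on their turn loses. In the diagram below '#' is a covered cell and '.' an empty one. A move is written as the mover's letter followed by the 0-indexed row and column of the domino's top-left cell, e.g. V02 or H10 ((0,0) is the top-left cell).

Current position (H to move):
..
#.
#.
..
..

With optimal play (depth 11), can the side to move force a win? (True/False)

[../#./#./../..] H move#1: H00:-1/##/#./#./../.., H30:+1/../#./#./##/..*, H40:+1/../#./#./../##
[../#./#./##/..] V move#2: V01:-1/.#/##/#./##/..*, V11:-1/../##/##/##/..
[.#/##/#./##/..] H move#3: H40:+1/.#/##/#./##/##*
[.#/##/#./##/##] end (terminal -1, V#4); searched ../#./#./../.. to 11

H winning at [../#./#./../..]: True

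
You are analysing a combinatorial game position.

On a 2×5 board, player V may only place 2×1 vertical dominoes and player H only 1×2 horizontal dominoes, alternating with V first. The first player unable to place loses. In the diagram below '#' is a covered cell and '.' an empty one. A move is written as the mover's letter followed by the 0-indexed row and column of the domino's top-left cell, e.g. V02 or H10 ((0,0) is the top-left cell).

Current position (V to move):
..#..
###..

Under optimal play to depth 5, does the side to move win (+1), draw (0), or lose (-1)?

value(..#../###.., V) = +1

[..#../###..] V move#1: V03:+1/..##./####.*, V04:+1/..#.#/###.#
[..##./####.] H move#2: H00:-1/####./####.*
[####./####.] V move#3: V04:+1/#####/#####*
[#####/#####] end (terminal -1, H#4); searched ..#../###.. to 5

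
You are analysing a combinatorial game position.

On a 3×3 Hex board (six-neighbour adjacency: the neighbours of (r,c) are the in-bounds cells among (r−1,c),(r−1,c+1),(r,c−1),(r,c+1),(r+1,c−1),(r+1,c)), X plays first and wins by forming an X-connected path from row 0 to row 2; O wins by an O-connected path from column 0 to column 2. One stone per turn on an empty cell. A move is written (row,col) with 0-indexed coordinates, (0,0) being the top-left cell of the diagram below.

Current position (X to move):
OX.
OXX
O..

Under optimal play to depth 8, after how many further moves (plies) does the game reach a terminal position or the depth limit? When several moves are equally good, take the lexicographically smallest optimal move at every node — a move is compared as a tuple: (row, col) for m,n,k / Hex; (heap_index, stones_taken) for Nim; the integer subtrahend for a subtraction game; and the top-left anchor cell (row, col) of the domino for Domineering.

PV length from [OX./OXX/O..]: 3 plies

[OX./OXX/O..] X move#1: (0,2):+1/OXX/OXX/O..*, (2,1):+1/OX./OXX/OX., (2,2):+1/OX./OXX/O.X
[OXX/OXX/O..] O move#2: (2,1):-1/OXX/OXX/OO.*, (2,2):-1/OXX/OXX/O.O
[OXX/OXX/OO.] X move#3: (2,2):+1/OXX/OXX/OOX*
[OXX/OXX/OOX] end (terminal -1, O#4); searched OX./OXX/O.. to 8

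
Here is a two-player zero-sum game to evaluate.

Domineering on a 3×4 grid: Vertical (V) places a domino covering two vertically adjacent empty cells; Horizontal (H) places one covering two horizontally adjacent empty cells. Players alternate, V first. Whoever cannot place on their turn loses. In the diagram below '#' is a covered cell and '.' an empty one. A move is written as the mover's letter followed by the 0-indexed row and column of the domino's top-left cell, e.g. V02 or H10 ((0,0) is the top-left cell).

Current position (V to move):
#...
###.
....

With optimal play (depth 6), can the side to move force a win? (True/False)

V winning at [#.../###./....]: False

p1 V@[#.../###./....]: V03[#..#/####/....]-1* V13[#.../####/...#]-1
p2 H@[#..#/####/....]: H01[####/####/....]+1* H20[#..#/####/##..]+1 H21[#..#/####/.##.]+1 H22[#..#/####/..##]+1
p3 V@[####/####/....] terminal -1; root [#.../###./....] d6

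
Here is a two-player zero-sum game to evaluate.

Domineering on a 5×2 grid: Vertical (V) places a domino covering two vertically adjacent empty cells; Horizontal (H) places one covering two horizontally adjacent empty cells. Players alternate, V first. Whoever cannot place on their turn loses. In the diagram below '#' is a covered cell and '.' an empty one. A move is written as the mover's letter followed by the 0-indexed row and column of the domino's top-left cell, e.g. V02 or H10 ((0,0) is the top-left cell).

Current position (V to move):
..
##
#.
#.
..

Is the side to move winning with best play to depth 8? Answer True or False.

[../##/#./#./..] V move#1: V21:-1/../##/##/##/..*, V31:-1/../##/#./##/.#
[../##/##/##/..] H move#2: H00:+1/##/##/##/##/..*, H40:+1/../##/##/##/##
[##/##/##/##/..] end (terminal -1, V#3); searched ../##/#./#./.. to 8

V winning at [../##/#./#./..]: False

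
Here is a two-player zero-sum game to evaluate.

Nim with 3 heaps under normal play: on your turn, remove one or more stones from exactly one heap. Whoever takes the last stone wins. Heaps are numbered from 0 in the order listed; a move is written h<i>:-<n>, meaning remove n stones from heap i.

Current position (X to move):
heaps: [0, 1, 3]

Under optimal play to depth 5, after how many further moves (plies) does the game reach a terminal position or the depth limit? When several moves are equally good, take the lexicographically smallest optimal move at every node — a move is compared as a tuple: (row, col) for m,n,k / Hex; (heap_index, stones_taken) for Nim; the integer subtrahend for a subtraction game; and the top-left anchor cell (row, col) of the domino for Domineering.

PV length from [(0,1,3)]: 3 plies

p1 X@[(0,1,3)]: h1:-1[(0,0,3)]-1 h2:-1[(0,1,2)]-1 h2:-2[(0,1,1)]+1* h2:-3[(0,1,0)]-1
p2 O@[(0,1,1)]: h1:-1[(0,0,1)]-1* h2:-1[(0,1,0)]-1
p3 X@[(0,0,1)]: h2:-1[(0,0,0)]+1*
p4 O@[(0,0,0)] terminal -1; root [(0,1,3)] d5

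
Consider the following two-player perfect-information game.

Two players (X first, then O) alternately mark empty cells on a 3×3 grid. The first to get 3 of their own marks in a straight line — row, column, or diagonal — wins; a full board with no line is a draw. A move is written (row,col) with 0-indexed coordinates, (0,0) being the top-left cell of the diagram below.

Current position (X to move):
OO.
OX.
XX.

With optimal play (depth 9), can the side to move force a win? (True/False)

X winning at [OO./OX./XX.]: True

[OO./OX./XX.] X move#1: (0,2):+1/OOX/OX./XX.*, (1,2):-1/OO./OXX/XX., (2,2):+1/OO./OX./XXX
[OOX/OX./XX.] end (terminal -1, O#2); searched OO./OX./XX. to 9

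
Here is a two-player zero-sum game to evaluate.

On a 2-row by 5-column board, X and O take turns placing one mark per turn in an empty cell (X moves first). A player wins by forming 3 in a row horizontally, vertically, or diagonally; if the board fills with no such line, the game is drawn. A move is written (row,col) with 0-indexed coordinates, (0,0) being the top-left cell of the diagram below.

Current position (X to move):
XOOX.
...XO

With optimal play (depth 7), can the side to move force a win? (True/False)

[XOOX./...XO] X move#1: (0,4):+0/XOOXX/...XO*, (1,0):+0/XOOX./X..XO, (1,1):+0/XOOX./.X.XO, (1,2):+0/XOOX./..XXO
[XOOXX/...XO] O move#2: (1,0):+0/XOOXX/O..XO*, (1,1):+0/XOOXX/.O.XO, (1,2):+0/XOOXX/..OXO
[XOOXX/O..XO] X move#3: (1,1):+0/XOOXX/OX.XO*, (1,2):+0/XOOXX/O.XXO
[XOOXX/OX.XO] O move#4: (1,2):+0/XOOXX/OXOXO*
[XOOXX/OXOXO] end (terminal +0, X#5); searched XOOX./...XO to 7

X winning at [XOOX./...XO]: False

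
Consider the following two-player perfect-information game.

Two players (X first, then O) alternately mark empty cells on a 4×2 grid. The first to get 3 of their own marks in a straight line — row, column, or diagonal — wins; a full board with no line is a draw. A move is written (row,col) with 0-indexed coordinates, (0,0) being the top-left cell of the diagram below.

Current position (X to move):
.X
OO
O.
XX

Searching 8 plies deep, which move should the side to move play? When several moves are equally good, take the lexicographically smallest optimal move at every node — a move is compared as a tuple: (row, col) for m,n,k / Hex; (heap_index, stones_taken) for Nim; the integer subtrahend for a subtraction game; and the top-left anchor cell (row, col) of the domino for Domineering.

X's best at [.X/OO/O./XX]: (0,0)

p1 X@[.X/OO/O./XX]: (0,0)[XX/OO/O./XX]+0* (2,1)[.X/OO/OX/XX]-1
p2 O@[XX/OO/O./XX]: (2,1)[XX/OO/OO/XX]+0*
p3 X@[XX/OO/OO/XX] terminal +0; root [.X/OO/O./XX] d8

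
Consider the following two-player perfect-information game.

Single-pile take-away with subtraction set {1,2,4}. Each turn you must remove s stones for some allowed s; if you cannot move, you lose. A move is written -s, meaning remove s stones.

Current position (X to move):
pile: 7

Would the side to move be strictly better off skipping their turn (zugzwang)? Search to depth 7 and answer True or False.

zugzwang(7, X) = False

ply 1, X at 7 | -1=+1→6*; -2=-1→5; -4=+1→3
ply 2, O at 6 | -1=-1→5*; -2=-1→4; -4=-1→2
ply 3, X at 5 | -1=-1→4; -2=+1→3*; -4=-1→1
ply 4, O at 3 | -1=-1→2*; -2=-1→1
ply 5, X at 2 | -1=-1→1; -2=+1→0*
ply 6: 0 is terminal -1 (O); from 7 depth 7
suppose X passes — search the same position with O to move:
pass> ply 1, O at 7 | -1=+1→6*; -2=-1→5; -4=+1→3
pass> ply 2, X at 6 | -1=-1→5*; -2=-1→4; -4=-1→2
pass> ply 3, O at 5 | -1=-1→4; -2=+1→3*; -4=-1→1
pass> ply 4, X at 3 | -1=-1→2*; -2=-1→1
pass> ply 5, O at 2 | -1=-1→1; -2=+1→0*
pass> ply 6: 0 is terminal -1 (X); from 7 depth 7
for X: play +1, pass -1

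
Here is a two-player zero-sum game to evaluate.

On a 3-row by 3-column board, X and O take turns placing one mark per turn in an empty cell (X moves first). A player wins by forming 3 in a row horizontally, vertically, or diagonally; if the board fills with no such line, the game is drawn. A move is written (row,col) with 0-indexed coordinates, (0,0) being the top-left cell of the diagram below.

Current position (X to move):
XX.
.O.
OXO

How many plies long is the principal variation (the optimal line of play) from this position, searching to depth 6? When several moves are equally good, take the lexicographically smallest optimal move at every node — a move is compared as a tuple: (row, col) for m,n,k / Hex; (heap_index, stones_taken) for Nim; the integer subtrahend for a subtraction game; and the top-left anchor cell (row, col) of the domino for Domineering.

PV length from [XX./.O./OXO]: 1 ply

ply 1, X at XX./.O./OXO | (0,2)=+1→XXX/.O./OXO*; (1,0)=-1→XX./XO./OXO; (1,2)=-1→XX./.OX/OXO
ply 2: XXX/.O./OXO is terminal -1 (O); from XX./.O./OXO depth 6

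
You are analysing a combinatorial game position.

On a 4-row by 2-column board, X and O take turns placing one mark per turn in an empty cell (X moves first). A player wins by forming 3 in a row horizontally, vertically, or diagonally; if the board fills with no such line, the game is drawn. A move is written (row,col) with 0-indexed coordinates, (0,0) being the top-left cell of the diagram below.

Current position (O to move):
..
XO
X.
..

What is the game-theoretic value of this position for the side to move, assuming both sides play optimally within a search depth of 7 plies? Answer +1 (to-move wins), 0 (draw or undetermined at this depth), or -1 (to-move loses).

ply 1, O at ../XO/X./.. | (0,0)=-1→O./XO/X./..*; (0,1)=-1→.O/XO/X./..; (2,1)=-1→../XO/XO/..; (3,0)=-1→../XO/X./O.; (3,1)=-1→../XO/X./.O
ply 2, X at O./XO/X./.. | (0,1)=+0→OX/XO/X./..; (2,1)=+0→O./XO/XX/..; (3,0)=+1→O./XO/X./X.*; (3,1)=+0→O./XO/X./.X
ply 3: O./XO/X./X. is terminal -1 (O); from ../XO/X./.. depth 7

value(../XO/X./.., O) = -1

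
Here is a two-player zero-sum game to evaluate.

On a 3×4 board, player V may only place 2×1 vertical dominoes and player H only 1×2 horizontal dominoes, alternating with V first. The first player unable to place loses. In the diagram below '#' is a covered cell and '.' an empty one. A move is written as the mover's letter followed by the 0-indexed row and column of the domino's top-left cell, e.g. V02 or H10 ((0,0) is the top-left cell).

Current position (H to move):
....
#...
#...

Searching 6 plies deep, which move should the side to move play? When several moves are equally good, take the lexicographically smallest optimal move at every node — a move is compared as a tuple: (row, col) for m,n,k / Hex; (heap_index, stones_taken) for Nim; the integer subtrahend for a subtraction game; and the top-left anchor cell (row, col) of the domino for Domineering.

H's best at [..../#.../#...]: H11

[..../#.../#...] H move#1: H00:-1/##../#.../#..., H01:-1/.##./#.../#..., H02:-1/..##/#.../#..., H11:+1/..../###./#...*, H12:+1/..../#.##/#..., H21:-1/..../#.../###., H22:-1/..../#.../#.##
[..../###./#...] V move#2: V03:-1/...#/####/#...*, V13:-1/..../####/#..#
[...#/####/#...] H move#3: H00:+1/##.#/####/#...*, H01:+1/.###/####/#..., H21:+1/...#/####/###., H22:+1/...#/####/#.##
[##.#/####/#...] end (terminal -1, V#4); searched ..../#.../#... to 6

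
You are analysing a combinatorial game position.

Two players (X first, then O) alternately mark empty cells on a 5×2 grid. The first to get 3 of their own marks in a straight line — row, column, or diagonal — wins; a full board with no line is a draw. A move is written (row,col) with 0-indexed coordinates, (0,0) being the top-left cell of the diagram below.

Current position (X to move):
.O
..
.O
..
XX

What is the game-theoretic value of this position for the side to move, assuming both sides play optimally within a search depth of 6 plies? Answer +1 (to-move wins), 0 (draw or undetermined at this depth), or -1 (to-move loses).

value(.O/../.O/../XX, X) = 0

ply 1, X at .O/../.O/../XX | (0,0)=-1→XO/../.O/../XX; (1,0)=-1→.O/X./.O/../XX; (1,1)=+0→.O/.X/.O/../XX*; (2,0)=-1→.O/../XO/../XX; (3,0)=-1→.O/../.O/X./XX; (3,1)=-1→.O/../.O/.X/XX
ply 2, O at .O/.X/.O/../XX | (0,0)=+0→OO/.X/.O/../XX*; (1,0)=+0→.O/OX/.O/../XX; (2,0)=+0→.O/.X/OO/../XX; (3,0)=+0→.O/.X/.O/O./XX; (3,1)=+0→.O/.X/.O/.O/XX
ply 3, X at OO/.X/.O/../XX | (1,0)=+0→OO/XX/.O/../XX*; (2,0)=+0→OO/.X/XO/../XX; (3,0)=+0→OO/.X/.O/X./XX; (3,1)=+0→OO/.X/.O/.X/XX
ply 4, O at OO/XX/.O/../XX | (2,0)=+0→OO/XX/OO/../XX*; (3,0)=+0→OO/XX/.O/O./XX; (3,1)=+0→OO/XX/.O/.O/XX
ply 5, X at OO/XX/OO/../XX | (3,0)=+0→OO/XX/OO/X./XX*; (3,1)=+0→OO/XX/OO/.X/XX
ply 6, O at OO/XX/OO/X./XX | (3,1)=+0→OO/XX/OO/XO/XX*
ply 7: OO/XX/OO/XO/XX is terminal +0 (X); from .O/../.O/../XX depth 6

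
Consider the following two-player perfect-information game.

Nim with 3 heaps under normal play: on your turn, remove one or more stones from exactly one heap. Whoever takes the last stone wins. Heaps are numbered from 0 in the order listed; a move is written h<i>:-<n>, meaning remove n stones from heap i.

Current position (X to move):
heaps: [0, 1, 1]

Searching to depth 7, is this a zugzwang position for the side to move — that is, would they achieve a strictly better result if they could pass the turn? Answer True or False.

zugzwang((0,1,1), X) = True

[(0,1,1)] X move#1: h1:-1:-1/(0,0,1)*, h2:-1:-1/(0,1,0)
[(0,0,1)] O move#2: h2:-1:+1/(0,0,0)*
[(0,0,0)] end (terminal -1, X#3); searched (0,1,1) to 7
pass branch (O moves first from the same position):
  | [(0,1,1)] O move#1: h1:-1:-1/(0,0,1)*, h2:-1:-1/(0,1,0)
  | [(0,0,1)] X move#2: h2:-1:+1/(0,0,0)*
  | [(0,0,0)] end (terminal -1, O#3); searched (0,1,1) to 7
X moving scores -1; X passing scores +1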